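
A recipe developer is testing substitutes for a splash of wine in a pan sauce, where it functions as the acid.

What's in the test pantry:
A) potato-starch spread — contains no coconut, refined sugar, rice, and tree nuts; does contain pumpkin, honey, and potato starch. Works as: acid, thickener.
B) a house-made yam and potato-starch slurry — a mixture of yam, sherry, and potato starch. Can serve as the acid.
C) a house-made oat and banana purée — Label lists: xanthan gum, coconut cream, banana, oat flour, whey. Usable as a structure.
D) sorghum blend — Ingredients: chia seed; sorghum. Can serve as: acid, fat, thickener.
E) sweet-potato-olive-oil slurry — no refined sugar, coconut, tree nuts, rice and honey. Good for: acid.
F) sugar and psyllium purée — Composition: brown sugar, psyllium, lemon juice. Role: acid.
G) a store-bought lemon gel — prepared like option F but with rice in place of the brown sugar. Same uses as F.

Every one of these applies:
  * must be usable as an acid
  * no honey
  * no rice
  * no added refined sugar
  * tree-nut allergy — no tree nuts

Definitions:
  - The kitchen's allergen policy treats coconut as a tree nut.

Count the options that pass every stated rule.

A: has honey, so not honey-free — reject
B: every rule checks out — keep
C: not usable as an acid; has coconut cream, so not tree-nut-free — out
D: every rule checks out — keep
E: every rule checks out — valid
F: has brown sugar, so not no-added-sugar — reject
G: has rice, so not rice-free — reject

3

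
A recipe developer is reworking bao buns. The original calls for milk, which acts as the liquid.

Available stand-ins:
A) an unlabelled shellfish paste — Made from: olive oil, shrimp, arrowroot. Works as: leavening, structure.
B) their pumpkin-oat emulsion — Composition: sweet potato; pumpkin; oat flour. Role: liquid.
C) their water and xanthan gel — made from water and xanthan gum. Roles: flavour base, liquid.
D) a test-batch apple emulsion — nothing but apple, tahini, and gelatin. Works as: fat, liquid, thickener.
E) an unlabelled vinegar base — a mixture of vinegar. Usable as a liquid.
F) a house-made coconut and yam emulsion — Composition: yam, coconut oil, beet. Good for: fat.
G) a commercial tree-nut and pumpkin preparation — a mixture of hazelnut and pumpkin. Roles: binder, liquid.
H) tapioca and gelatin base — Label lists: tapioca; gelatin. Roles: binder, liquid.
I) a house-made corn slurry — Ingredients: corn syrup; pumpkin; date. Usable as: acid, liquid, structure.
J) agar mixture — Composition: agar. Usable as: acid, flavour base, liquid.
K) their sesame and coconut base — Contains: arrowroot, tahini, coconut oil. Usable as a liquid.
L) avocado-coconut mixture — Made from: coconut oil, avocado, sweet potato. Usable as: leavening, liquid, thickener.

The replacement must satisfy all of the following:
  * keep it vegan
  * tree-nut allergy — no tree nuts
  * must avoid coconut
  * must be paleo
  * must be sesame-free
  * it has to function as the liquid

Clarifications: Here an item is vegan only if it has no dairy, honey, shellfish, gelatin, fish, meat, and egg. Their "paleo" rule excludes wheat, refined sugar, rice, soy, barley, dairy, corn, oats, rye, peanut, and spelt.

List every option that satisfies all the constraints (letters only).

C, E, J

A: not usable as a liquid; has shrimp, so not vegan — reject
B: has oat flour, so not paleo — no
C: every rule checks out — OK
D: has gelatin, so not vegan; has tahini, so not sesame-free — out
E: vegan, no coconut — OK
F: not usable as a liquid; has coconut oil, so not coconut-free — out
G: has hazelnut, so not tree-nut-free — out
H: has gelatin, so not vegan — no
I: has corn syrup, so not paleo — out
J: only agar; none excluded — keep
K: has tahini, so not sesame-free; has coconut oil, so not coconut-free — reject
L: has coconut oil, so not coconut-free — reject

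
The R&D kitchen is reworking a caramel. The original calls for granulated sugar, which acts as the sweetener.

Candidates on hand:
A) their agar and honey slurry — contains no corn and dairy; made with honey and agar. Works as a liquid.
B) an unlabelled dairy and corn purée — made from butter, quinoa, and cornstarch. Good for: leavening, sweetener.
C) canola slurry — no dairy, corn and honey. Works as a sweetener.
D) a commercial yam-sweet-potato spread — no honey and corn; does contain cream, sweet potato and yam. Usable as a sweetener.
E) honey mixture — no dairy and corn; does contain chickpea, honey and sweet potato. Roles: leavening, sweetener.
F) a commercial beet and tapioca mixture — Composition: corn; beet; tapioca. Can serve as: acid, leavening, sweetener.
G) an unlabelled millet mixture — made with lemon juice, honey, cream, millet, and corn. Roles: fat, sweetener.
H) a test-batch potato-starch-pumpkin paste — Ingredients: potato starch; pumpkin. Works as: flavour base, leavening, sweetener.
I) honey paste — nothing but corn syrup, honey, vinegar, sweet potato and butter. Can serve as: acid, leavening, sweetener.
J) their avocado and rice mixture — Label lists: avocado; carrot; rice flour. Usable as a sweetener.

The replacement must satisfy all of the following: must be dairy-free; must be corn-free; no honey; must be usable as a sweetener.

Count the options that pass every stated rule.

A: not usable as a sweetener; has honey, so not honey-free — no
B: has cornstarch, so not corn-free; has butter, so not dairy-free — out
C: every rule checks out — OK
D: has cream, so not dairy-free — out
E: has honey, so not honey-free — reject
F: has corn, so not corn-free — reject
G: has honey, so not honey-free; has corn, so not corn-free (and 1 more) — no
H: every rule checks out — valid
I: has honey, so not honey-free; has corn syrup, so not corn-free (and 1 more) — no
J: nothing on the exclusion list — keep

3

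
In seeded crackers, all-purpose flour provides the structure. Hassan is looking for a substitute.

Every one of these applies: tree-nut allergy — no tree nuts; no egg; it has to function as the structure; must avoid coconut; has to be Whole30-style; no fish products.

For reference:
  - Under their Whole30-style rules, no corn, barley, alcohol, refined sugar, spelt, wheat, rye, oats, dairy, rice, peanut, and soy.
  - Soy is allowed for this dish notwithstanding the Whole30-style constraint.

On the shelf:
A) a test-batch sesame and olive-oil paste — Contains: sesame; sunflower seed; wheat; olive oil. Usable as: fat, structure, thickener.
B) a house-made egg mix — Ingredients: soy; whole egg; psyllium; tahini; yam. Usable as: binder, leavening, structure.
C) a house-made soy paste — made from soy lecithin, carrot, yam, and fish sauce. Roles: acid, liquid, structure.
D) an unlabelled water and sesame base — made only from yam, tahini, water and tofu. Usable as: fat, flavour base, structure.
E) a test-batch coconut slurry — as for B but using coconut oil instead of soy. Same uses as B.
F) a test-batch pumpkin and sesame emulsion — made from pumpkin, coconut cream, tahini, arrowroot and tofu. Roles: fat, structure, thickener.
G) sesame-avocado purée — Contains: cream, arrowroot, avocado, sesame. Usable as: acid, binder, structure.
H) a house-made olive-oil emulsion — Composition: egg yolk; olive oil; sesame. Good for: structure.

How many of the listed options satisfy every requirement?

A: has wheat, so not Whole30-style — no
B: has whole egg, so not egg-free — out
C: has fish sauce, so not fish-free — no
D: soy is permitted under the Whole30-style carve-out; nothing else excluded — keep
E: has whole egg, so not egg-free; has coconut oil, so not coconut-free — out
F: has coconut cream, so not coconut-free — reject
G: has cream, so not Whole30-style — out
H: has egg yolk, so not egg-free — no

1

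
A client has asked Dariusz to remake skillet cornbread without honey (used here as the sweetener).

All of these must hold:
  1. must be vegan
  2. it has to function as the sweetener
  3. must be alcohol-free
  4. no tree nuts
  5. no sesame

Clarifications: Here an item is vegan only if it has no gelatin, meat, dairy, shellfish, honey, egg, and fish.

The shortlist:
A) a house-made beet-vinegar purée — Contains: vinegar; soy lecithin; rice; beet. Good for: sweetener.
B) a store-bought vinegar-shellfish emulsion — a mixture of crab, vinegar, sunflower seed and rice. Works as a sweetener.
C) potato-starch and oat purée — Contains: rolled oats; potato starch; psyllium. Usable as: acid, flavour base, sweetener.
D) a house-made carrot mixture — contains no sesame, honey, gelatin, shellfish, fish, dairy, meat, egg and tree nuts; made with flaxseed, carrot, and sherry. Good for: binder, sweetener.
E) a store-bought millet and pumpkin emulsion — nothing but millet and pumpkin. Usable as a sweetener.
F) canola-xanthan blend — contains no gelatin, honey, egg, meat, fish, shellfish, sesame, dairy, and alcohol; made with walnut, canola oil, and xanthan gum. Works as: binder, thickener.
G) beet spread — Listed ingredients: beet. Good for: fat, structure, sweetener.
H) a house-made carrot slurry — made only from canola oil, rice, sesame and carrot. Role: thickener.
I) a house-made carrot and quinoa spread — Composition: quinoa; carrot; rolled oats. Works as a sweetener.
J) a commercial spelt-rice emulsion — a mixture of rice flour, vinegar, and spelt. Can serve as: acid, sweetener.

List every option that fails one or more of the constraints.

B, D, F, H

A: rice and soy lecithin etc. — none of it excluded — OK
B: has crab, so not vegan — reject
C: only rolled oats, potato starch, and psyllium; none excluded — OK
D: has sherry, so not alcohol-free — no
E: works as a sweetener, no sesame, vegan — keep
F: not usable as a sweetener; has walnut, so not tree-nut-free — out
G: only beet; none excluded — keep
H: not usable as a sweetener; has sesame, so not sesame-free — out
I: only rolled oats, quinoa, and carrot; none excluded — keep
J: no tree nuts, vegan — keep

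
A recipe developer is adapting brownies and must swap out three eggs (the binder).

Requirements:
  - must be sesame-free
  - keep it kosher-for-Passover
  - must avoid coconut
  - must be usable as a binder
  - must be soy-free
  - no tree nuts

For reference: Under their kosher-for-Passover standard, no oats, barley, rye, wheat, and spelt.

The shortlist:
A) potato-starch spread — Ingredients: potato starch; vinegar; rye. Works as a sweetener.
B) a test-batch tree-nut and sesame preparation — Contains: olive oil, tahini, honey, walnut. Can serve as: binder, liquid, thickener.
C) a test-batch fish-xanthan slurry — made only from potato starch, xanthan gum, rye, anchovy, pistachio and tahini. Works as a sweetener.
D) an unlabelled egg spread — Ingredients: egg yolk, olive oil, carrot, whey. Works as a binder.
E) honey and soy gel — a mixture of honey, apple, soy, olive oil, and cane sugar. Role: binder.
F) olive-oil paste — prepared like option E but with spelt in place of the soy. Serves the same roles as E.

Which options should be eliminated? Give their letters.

A, B, C, E, F

A: not usable as a binder; has rye, so not kosher-for-Passover — no
B: has walnut, so not tree-nut-free; has tahini, so not sesame-free — no
C: not usable as a binder; has rye, so not kosher-for-Passover (and 2 more) — reject
D: nothing on the exclusion list — OK
E: has soy, so not soy-free — out
F: has spelt, so not kosher-for-Passover — reject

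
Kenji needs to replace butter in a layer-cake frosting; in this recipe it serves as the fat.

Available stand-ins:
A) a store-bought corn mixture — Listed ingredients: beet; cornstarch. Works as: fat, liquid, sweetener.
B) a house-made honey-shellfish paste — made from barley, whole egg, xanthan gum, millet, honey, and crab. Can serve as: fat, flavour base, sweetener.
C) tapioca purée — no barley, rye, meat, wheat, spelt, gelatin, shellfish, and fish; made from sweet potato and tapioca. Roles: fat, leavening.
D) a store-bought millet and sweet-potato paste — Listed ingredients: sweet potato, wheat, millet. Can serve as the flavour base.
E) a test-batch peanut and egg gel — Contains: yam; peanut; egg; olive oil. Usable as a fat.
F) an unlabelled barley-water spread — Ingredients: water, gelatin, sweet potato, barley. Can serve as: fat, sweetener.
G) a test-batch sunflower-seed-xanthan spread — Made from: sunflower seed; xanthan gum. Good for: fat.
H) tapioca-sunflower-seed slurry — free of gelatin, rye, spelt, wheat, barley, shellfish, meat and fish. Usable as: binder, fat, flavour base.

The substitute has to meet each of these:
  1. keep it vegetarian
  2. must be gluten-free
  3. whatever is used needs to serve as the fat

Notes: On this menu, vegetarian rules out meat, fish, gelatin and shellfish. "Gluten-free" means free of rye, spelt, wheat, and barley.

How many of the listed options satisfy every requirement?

A: vegetarian, gluten-free — keep
B: has crab, so not vegetarian; has barley, so not gluten-free — no
C: vegetarian, gluten-free — valid
D: not usable as a fat; has wheat, so not gluten-free — no
E: all constraints satisfied — keep
F: has gelatin, so not vegetarian; has barley, so not gluten-free — reject
G: every rule checks out — valid
H: works as a fat, gluten-free, vegetarian — valid

5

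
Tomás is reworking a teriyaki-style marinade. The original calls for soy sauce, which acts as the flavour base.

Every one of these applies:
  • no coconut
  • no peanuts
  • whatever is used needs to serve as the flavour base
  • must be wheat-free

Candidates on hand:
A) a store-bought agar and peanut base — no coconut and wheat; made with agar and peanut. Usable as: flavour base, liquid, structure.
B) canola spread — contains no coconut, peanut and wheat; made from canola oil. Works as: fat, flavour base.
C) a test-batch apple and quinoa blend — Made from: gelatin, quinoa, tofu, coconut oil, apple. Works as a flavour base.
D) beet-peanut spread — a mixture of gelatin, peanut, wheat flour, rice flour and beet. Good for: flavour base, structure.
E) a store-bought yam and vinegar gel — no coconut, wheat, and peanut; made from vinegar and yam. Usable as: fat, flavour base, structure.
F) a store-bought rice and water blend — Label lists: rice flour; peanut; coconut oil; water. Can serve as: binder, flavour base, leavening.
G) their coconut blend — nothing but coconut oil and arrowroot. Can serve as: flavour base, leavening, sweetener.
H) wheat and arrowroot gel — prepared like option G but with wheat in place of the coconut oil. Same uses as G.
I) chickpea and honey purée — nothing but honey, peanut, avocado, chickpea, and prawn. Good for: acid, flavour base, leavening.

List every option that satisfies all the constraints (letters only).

B, E

A: has peanut, so not peanut-free — no
B: all constraints satisfied — keep
C: has coconut oil, so not coconut-free — reject
D: has peanut, so not peanut-free; has wheat flour, so not wheat-free — reject
E: nothing on the exclusion list — valid
F: has peanut, so not peanut-free; has coconut oil, so not coconut-free — no
G: has coconut oil, so not coconut-free — no
H: has wheat, so not wheat-free — out
I: has peanut, so not peanut-free — out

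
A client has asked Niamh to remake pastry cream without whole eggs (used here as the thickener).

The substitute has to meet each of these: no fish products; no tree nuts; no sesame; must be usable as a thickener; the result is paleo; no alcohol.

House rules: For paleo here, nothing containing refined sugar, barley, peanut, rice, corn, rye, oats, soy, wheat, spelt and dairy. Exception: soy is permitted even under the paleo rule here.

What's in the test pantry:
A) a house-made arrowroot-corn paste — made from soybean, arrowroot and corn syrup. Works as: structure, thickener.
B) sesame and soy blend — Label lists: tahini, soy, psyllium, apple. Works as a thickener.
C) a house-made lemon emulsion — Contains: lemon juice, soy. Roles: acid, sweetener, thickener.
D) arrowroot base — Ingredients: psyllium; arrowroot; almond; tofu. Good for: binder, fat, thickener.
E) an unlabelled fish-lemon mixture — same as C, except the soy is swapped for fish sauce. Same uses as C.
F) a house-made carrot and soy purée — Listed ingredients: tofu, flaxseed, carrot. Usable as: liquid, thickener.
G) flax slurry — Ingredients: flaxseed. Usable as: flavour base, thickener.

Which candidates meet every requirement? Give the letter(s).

C, F, G

A: has corn syrup, so not paleo — out
B: has tahini, so not sesame-free — no
C: soy is permitted under the paleo carve-out; nothing else excluded — valid
D: has almond, so not tree-nut-free — out
E: has fish sauce, so not fish-free — reject
F: soy is permitted under the paleo carve-out; nothing else excluded — keep
G: only flaxseed; none excluded — OK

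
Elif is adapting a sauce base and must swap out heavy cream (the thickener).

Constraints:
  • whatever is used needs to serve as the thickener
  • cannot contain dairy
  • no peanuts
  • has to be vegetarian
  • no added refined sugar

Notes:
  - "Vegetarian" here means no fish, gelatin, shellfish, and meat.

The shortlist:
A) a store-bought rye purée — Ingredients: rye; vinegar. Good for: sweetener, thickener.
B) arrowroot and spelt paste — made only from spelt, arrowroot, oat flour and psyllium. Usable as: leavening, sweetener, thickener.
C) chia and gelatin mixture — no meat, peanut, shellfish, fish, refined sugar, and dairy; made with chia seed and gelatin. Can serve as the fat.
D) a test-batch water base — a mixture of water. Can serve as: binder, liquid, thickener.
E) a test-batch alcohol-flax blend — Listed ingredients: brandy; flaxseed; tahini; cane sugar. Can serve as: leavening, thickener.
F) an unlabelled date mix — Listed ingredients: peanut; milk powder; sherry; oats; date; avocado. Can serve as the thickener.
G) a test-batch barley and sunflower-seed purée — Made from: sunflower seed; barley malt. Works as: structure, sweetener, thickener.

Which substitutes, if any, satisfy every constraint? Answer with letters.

A: every rule checks out — valid
B: oat flour and spelt etc. — none of it excluded — OK
C: not usable as a thickener; has gelatin, so not vegetarian — reject
D: only water; none excluded — valid
E: has cane sugar, so not no-added-sugar — no
F: has peanut, so not peanut-free; has milk powder, so not dairy-free — out
G: every rule checks out — keep

A, B, D, G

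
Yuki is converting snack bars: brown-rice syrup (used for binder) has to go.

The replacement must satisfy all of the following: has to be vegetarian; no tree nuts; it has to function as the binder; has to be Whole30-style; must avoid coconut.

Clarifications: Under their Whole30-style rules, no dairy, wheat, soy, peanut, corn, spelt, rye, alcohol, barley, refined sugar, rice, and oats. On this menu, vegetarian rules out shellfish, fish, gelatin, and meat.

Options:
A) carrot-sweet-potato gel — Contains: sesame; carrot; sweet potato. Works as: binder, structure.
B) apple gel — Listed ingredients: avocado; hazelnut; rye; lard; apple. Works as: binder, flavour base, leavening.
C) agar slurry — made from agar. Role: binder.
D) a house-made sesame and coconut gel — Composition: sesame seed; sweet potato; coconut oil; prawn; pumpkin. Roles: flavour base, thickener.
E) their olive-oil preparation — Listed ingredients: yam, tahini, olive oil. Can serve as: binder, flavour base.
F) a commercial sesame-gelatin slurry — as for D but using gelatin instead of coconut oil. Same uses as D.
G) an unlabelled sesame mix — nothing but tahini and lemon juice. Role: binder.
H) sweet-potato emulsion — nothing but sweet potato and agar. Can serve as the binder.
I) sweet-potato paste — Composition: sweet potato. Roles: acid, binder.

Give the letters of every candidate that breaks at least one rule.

A: all constraints satisfied — OK
B: has rye, so not Whole30-style; has lard, so not vegetarian (and 1 more) — reject
C: Whole30-style, vegetarian — keep
D: not usable as a binder; has prawn, so not vegetarian (and 1 more) — no
E: every rule checks out — valid
F: not usable as a binder; has gelatin, so not vegetarian — no
G: nothing on the exclusion list — keep
H: all constraints satisfied — valid
I: vegetarian, no tree nuts — keep

B, D, F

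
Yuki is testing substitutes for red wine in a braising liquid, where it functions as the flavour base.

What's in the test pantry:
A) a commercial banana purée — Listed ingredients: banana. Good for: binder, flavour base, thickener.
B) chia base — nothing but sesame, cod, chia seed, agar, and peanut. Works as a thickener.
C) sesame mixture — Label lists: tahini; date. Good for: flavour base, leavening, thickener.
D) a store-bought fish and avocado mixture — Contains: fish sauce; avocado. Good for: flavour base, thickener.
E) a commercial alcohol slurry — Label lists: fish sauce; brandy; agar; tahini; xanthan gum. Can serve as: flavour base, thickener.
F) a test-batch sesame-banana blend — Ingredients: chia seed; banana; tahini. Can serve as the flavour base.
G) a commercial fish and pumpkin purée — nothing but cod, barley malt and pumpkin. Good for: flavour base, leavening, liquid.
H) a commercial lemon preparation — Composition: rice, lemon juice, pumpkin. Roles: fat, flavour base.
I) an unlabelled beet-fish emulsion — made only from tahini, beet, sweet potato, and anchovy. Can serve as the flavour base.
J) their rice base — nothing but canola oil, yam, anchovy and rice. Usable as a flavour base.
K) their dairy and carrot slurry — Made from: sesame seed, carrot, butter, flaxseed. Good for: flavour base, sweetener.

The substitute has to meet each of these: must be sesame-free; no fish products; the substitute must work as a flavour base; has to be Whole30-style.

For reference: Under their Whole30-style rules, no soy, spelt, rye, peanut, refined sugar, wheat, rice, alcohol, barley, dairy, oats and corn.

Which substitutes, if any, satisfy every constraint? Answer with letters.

A: works as a flavour base, no sesame, no fish — valid
B: not usable as a flavour base; has peanut, so not Whole30-style (and 2 more) — no
C: has tahini, so not sesame-free — reject
D: has fish sauce, so not fish-free — out
E: has brandy, so not Whole30-style; has tahini, so not sesame-free (and 1 more) — no
F: has tahini, so not sesame-free — reject
G: has barley malt, so not Whole30-style; has cod, so not fish-free — out
H: has rice, so not Whole30-style — no
I: has tahini, so not sesame-free; has anchovy, so not fish-free — no
J: has rice, so not Whole30-style; has anchovy, so not fish-free — no
K: has butter, so not Whole30-style; has sesame seed, so not sesame-free — no

A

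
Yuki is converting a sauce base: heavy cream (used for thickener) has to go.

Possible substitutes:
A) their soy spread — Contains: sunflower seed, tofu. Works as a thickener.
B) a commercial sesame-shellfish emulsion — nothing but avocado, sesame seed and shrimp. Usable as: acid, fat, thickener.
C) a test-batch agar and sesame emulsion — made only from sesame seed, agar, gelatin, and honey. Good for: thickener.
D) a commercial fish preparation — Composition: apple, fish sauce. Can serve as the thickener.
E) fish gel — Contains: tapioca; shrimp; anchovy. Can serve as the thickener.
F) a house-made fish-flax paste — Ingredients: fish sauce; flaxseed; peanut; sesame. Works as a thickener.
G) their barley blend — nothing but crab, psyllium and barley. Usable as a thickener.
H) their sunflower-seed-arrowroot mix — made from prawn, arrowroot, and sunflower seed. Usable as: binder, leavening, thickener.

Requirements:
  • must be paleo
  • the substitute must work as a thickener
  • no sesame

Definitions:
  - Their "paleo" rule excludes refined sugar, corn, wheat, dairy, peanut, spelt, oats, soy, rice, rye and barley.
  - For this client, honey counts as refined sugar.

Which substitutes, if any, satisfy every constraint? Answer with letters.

A: has tofu, so not paleo — no
B: has sesame seed, so not sesame-free — no
C: has honey, so not paleo; has sesame seed, so not sesame-free — out
D: paleo, no sesame — keep
E: works as a thickener, paleo, no sesame — keep
F: has peanut, so not paleo; has sesame, so not sesame-free — out
G: has barley, so not paleo — out
H: only prawn, sunflower seed, and arrowroot; none excluded — OK

D, E, H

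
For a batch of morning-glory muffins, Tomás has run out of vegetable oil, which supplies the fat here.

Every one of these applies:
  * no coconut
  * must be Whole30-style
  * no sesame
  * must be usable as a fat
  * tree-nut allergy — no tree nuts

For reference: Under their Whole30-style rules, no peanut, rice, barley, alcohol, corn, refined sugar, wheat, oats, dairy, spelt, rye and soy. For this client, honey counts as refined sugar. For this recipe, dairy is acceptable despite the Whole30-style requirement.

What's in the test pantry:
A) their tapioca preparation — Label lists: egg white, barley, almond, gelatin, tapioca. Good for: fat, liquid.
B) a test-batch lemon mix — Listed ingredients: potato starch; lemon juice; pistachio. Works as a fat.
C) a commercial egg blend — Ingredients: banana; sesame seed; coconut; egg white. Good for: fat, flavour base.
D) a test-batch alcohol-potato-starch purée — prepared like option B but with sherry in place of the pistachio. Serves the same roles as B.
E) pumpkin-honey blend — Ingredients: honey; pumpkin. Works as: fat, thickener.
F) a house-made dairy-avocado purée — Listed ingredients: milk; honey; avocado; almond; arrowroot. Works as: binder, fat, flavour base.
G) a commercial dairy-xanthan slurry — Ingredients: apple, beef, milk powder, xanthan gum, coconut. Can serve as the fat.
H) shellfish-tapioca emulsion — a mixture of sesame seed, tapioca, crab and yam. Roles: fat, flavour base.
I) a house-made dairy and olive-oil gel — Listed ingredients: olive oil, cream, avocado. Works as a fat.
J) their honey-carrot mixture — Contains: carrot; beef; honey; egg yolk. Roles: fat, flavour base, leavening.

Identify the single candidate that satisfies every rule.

I

A: has barley, so not Whole30-style; has almond, so not tree-nut-free — no
B: has pistachio, so not tree-nut-free — no
C: has coconut, so not coconut-free; has sesame seed, so not sesame-free — out
D: has sherry, so not Whole30-style — out
E: has honey, so not Whole30-style — reject
F: has honey, so not Whole30-style; has almond, so not tree-nut-free — out
G: has coconut, so not coconut-free — no
H: has sesame seed, so not sesame-free — out
I: dairy is permitted under the Whole30-style carve-out; nothing else excluded — OK
J: has honey, so not Whole30-style — reject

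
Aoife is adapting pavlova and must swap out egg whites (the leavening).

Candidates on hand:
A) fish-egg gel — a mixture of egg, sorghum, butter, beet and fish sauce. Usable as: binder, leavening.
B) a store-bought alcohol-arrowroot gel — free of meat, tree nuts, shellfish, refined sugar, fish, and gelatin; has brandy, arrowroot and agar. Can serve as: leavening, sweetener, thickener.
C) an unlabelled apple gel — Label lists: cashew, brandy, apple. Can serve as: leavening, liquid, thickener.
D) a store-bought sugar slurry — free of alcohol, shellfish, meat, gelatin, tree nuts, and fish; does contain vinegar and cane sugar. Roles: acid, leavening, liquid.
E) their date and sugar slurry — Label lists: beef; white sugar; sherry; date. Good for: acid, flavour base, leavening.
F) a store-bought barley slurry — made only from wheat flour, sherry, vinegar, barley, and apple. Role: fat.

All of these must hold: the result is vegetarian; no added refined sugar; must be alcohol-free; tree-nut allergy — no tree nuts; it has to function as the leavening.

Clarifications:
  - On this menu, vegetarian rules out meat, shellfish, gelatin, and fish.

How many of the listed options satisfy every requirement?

0

A: has fish sauce, so not vegetarian — reject
B: has brandy, so not alcohol-free — reject
C: has brandy, so not alcohol-free; has cashew, so not tree-nut-free — reject
D: has cane sugar, so not no-added-sugar — reject
E: has beef, so not vegetarian; has sherry, so not alcohol-free (and 1 more) — no
F: not usable as a leavening; has sherry, so not alcohol-free — reject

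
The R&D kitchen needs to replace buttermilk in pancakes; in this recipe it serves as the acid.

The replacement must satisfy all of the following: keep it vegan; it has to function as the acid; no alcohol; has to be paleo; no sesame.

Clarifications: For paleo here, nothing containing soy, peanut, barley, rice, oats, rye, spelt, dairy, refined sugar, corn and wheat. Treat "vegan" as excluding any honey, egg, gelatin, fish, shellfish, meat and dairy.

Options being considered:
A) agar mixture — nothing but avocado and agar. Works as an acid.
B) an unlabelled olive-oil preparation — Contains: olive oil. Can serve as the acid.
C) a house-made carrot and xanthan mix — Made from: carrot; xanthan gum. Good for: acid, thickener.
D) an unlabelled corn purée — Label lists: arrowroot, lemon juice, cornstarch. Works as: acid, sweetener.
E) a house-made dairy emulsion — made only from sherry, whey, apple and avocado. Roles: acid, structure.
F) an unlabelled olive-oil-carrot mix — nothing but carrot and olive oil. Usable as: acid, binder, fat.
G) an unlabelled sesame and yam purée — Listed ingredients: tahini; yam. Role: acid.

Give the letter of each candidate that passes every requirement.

A, B, C, F

A: every rule checks out — keep
B: no sesame, paleo — valid
C: works as an acid, no sesame, no alcohol — OK
D: has cornstarch, so not paleo — no
E: has whey, so not paleo; has whey, so not vegan (and 1 more) — reject
F: only olive oil and carrot; none excluded — OK
G: has tahini, so not sesame-free — out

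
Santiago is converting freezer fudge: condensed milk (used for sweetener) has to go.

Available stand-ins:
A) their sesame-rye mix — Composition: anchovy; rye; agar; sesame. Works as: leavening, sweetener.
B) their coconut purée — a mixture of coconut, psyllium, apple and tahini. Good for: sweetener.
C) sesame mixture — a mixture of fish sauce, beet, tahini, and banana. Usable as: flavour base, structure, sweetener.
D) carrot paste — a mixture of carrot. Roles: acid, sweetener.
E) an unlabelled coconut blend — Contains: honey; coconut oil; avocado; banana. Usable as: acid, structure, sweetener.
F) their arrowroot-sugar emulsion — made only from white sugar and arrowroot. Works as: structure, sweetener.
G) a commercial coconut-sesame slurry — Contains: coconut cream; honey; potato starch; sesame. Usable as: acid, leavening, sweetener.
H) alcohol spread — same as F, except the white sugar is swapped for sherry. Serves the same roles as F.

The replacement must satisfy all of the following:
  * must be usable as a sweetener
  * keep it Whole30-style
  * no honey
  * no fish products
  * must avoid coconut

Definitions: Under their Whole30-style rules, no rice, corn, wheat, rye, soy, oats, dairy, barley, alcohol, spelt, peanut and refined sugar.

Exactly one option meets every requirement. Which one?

A: has rye, so not Whole30-style; has anchovy, so not fish-free — reject
B: has coconut, so not coconut-free — out
C: has fish sauce, so not fish-free — reject
D: only carrot; none excluded — OK
E: has coconut oil, so not coconut-free; has honey, so not honey-free — reject
F: has white sugar, so not Whole30-style — reject
G: has coconut cream, so not coconut-free; has honey, so not honey-free — no
H: has sherry, so not Whole30-style — reject

D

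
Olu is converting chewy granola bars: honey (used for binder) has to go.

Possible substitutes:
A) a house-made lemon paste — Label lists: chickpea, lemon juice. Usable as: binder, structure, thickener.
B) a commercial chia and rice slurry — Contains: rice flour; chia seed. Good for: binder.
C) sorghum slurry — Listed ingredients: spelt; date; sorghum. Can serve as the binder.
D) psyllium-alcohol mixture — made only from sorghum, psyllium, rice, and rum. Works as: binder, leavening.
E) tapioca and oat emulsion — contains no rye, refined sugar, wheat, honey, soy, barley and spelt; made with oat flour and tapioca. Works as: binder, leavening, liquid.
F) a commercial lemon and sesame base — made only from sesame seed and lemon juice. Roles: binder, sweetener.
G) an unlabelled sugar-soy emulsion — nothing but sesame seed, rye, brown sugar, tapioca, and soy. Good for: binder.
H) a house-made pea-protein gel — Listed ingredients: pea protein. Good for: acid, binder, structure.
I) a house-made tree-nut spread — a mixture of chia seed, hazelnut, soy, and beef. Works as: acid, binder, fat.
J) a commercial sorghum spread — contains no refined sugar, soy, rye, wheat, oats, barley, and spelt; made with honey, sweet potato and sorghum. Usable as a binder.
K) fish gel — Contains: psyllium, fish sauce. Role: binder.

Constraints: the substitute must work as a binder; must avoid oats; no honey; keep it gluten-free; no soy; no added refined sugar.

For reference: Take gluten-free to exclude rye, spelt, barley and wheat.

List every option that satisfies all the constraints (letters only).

A, B, D, F, H, K

A: only lemon juice and chickpea; none excluded — valid
B: only rice flour and chia seed; none excluded — keep
C: has spelt, so not gluten-free — out
D: no refined sugar, no oats — keep
E: has oat flour, so not oat-free — out
F: works as a binder, no honey, gluten-free — valid
G: has rye, so not gluten-free; has brown sugar, so not no-added-sugar (and 1 more) — no
H: works as a binder, no refined sugar, no honey — valid
I: has soy, so not soy-free — no
J: has honey, so not honey-free — no
K: only fish sauce and psyllium; none excluded — valid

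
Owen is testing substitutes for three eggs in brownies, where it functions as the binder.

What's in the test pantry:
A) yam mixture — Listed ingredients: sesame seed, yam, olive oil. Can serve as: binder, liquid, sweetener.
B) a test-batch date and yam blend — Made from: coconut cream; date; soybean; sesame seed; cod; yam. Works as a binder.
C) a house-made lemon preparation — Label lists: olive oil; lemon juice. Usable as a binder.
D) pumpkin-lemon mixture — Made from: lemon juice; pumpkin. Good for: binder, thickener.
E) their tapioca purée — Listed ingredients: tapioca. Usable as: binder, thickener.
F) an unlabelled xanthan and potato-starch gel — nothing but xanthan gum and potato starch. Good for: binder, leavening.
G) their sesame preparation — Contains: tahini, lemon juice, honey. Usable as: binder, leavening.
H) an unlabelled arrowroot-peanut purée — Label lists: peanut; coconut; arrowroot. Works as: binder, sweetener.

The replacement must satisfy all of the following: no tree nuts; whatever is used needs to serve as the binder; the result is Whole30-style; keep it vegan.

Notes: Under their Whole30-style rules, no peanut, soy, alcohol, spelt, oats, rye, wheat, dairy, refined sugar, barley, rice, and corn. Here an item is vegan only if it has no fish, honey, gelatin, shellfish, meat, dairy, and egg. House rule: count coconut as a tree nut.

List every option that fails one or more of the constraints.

A: nothing on the exclusion list — keep
B: has soybean, so not Whole30-style; has cod, so not vegan (and 1 more) — no
C: only lemon juice and olive oil; none excluded — valid
D: only lemon juice and pumpkin; none excluded — OK
E: only tapioca; none excluded — keep
F: all constraints satisfied — valid
G: has honey, so not vegan — no
H: has peanut, so not Whole30-style; has coconut, so not tree-nut-free — no

B, G, H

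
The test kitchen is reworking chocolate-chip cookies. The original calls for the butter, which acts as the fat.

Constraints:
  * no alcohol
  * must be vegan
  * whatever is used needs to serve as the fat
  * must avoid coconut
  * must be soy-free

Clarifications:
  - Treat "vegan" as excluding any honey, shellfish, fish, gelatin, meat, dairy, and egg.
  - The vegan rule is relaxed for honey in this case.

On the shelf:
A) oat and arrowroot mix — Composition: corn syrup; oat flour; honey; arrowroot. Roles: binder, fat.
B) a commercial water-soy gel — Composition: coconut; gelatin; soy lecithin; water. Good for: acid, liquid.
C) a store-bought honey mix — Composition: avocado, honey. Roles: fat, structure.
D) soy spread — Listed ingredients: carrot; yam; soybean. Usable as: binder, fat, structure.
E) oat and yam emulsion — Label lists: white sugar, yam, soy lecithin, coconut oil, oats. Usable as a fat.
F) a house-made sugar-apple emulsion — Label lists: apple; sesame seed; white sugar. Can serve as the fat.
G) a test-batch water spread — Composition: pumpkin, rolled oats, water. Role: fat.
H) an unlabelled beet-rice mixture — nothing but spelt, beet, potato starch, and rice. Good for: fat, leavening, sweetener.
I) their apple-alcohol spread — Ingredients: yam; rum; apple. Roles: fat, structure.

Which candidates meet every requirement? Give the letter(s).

A, C, F, G, H

A: honey is permitted under the vegan carve-out; nothing else excluded — valid
B: not usable as a fat; has gelatin, so not vegan (and 2 more) — reject
C: honey is permitted under the vegan carve-out; nothing else excluded — valid
D: has soybean, so not soy-free — reject
E: has soy lecithin, so not soy-free; has coconut oil, so not coconut-free — no
F: no alcohol, no soy — keep
G: only rolled oats, water and pumpkin; none excluded — OK
H: rice and spelt etc. — none of it excluded — OK
I: has rum, so not alcohol-free — no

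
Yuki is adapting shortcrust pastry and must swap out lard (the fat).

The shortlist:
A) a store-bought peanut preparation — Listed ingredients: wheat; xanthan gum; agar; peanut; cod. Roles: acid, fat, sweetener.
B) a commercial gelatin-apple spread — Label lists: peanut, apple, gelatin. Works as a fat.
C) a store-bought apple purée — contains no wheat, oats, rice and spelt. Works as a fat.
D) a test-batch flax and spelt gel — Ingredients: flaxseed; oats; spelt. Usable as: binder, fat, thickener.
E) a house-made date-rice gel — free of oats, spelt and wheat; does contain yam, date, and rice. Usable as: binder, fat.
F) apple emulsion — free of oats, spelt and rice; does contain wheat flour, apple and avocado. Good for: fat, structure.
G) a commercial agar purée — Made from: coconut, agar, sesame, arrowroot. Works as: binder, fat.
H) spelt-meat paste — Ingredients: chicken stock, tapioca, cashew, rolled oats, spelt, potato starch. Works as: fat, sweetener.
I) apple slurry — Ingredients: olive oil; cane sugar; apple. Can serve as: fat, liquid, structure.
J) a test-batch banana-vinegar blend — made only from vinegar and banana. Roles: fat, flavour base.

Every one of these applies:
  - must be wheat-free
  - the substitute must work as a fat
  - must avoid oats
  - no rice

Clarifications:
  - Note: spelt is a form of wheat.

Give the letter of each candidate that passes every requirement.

B, C, G, I, J

A: has wheat, so not wheat-free — reject
B: works as a fat, wheat-free, no rice — OK
C: no rice, no oats — keep
D: has spelt, so not wheat-free; has oats, so not oat-free — out
E: has rice, so not rice-free — no
F: has wheat flour, so not wheat-free — out
G: works as a fat, no rice, wheat-free — valid
H: has spelt, so not wheat-free; has rolled oats, so not oat-free — no
I: every rule checks out — OK
J: only banana and vinegar; none excluded — valid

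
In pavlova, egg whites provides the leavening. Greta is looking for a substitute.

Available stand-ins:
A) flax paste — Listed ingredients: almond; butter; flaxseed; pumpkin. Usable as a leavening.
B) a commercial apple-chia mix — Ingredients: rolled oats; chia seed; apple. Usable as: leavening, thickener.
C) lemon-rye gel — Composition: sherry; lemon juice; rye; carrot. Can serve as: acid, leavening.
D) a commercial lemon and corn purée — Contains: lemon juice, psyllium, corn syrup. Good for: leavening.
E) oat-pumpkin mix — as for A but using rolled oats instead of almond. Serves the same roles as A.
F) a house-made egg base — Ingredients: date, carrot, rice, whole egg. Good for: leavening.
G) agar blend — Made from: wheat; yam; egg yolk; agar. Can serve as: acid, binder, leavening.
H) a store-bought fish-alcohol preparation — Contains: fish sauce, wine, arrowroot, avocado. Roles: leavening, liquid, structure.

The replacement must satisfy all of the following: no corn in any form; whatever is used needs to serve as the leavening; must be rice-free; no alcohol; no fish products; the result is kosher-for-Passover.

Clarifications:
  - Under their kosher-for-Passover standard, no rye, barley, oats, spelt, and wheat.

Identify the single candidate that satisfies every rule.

A

A: every rule checks out — keep
B: has rolled oats, so not kosher-for-Passover — reject
C: has rye, so not kosher-for-Passover; has sherry, so not alcohol-free — no
D: has corn syrup, so not corn-free — no
E: has rolled oats, so not kosher-for-Passover — reject
F: has rice, so not rice-free — out
G: has wheat, so not kosher-for-Passover — reject
H: has wine, so not alcohol-free; has fish sauce, so not fish-free — no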